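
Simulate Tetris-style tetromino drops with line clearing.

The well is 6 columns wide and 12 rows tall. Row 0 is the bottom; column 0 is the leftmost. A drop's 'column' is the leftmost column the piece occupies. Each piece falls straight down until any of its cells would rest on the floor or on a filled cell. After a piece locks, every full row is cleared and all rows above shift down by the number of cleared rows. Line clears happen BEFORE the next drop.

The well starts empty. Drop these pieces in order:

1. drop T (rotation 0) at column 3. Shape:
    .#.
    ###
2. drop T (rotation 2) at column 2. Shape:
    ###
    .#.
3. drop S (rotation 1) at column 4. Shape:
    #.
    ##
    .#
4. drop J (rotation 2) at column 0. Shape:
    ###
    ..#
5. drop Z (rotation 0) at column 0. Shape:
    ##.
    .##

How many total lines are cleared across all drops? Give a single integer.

Drop 1: T rot0 at col 3 lands with bottom-row=0; cleared 0 line(s) (total 0); column heights now [0 0 0 1 2 1], max=2
Drop 2: T rot2 at col 2 lands with bottom-row=1; cleared 0 line(s) (total 0); column heights now [0 0 3 3 3 1], max=3
Drop 3: S rot1 at col 4 lands with bottom-row=2; cleared 0 line(s) (total 0); column heights now [0 0 3 3 5 4], max=5
Drop 4: J rot2 at col 0 lands with bottom-row=3; cleared 0 line(s) (total 0); column heights now [5 5 5 3 5 4], max=5
Drop 5: Z rot0 at col 0 lands with bottom-row=5; cleared 0 line(s) (total 0); column heights now [7 7 6 3 5 4], max=7

Answer: 0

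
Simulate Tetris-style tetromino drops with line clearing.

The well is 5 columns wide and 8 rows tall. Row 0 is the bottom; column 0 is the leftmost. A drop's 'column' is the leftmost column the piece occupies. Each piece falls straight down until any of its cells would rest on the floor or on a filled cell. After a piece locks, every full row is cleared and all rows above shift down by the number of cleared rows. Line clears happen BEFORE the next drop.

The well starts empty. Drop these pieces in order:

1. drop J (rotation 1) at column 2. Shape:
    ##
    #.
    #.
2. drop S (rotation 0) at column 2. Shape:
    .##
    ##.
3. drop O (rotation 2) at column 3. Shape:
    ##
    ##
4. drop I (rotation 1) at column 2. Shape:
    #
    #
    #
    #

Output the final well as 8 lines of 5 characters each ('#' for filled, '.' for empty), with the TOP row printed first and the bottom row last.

Answer: ..#..
..###
..###
..###
..##.
..##.
..#..
..#..

Derivation:
Drop 1: J rot1 at col 2 lands with bottom-row=0; cleared 0 line(s) (total 0); column heights now [0 0 3 3 0], max=3
Drop 2: S rot0 at col 2 lands with bottom-row=3; cleared 0 line(s) (total 0); column heights now [0 0 4 5 5], max=5
Drop 3: O rot2 at col 3 lands with bottom-row=5; cleared 0 line(s) (total 0); column heights now [0 0 4 7 7], max=7
Drop 4: I rot1 at col 2 lands with bottom-row=4; cleared 0 line(s) (total 0); column heights now [0 0 8 7 7], max=8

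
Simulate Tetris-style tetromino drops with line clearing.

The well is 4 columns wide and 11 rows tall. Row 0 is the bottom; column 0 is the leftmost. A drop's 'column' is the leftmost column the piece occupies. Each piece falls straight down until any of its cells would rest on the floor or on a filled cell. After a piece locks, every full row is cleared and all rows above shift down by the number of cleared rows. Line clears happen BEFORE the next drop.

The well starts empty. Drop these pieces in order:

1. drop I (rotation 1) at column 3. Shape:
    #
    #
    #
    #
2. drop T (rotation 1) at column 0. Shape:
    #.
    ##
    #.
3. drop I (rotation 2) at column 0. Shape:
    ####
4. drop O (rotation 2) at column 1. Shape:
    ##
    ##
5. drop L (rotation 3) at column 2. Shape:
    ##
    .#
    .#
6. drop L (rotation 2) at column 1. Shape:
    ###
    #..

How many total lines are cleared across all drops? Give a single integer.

Answer: 2

Derivation:
Drop 1: I rot1 at col 3 lands with bottom-row=0; cleared 0 line(s) (total 0); column heights now [0 0 0 4], max=4
Drop 2: T rot1 at col 0 lands with bottom-row=0; cleared 0 line(s) (total 0); column heights now [3 2 0 4], max=4
Drop 3: I rot2 at col 0 lands with bottom-row=4; cleared 1 line(s) (total 1); column heights now [3 2 0 4], max=4
Drop 4: O rot2 at col 1 lands with bottom-row=2; cleared 1 line(s) (total 2); column heights now [2 3 3 3], max=3
Drop 5: L rot3 at col 2 lands with bottom-row=3; cleared 0 line(s) (total 2); column heights now [2 3 6 6], max=6
Drop 6: L rot2 at col 1 lands with bottom-row=5; cleared 0 line(s) (total 2); column heights now [2 7 7 7], max=7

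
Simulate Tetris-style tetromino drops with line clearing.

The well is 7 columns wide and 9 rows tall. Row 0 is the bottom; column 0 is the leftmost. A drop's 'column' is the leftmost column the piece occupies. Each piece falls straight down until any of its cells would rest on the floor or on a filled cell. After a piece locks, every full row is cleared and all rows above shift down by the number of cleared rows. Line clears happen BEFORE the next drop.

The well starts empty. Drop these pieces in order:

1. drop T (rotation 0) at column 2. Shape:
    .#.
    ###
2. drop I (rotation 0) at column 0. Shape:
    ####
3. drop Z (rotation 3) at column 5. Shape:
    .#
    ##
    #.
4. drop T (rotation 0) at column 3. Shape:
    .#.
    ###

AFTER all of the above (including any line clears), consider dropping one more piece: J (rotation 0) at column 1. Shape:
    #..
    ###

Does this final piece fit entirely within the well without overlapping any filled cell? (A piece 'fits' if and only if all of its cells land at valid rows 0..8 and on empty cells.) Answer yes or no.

Answer: yes

Derivation:
Drop 1: T rot0 at col 2 lands with bottom-row=0; cleared 0 line(s) (total 0); column heights now [0 0 1 2 1 0 0], max=2
Drop 2: I rot0 at col 0 lands with bottom-row=2; cleared 0 line(s) (total 0); column heights now [3 3 3 3 1 0 0], max=3
Drop 3: Z rot3 at col 5 lands with bottom-row=0; cleared 0 line(s) (total 0); column heights now [3 3 3 3 1 2 3], max=3
Drop 4: T rot0 at col 3 lands with bottom-row=3; cleared 0 line(s) (total 0); column heights now [3 3 3 4 5 4 3], max=5
Test piece J rot0 at col 1 (width 3): heights before test = [3 3 3 4 5 4 3]; fits = True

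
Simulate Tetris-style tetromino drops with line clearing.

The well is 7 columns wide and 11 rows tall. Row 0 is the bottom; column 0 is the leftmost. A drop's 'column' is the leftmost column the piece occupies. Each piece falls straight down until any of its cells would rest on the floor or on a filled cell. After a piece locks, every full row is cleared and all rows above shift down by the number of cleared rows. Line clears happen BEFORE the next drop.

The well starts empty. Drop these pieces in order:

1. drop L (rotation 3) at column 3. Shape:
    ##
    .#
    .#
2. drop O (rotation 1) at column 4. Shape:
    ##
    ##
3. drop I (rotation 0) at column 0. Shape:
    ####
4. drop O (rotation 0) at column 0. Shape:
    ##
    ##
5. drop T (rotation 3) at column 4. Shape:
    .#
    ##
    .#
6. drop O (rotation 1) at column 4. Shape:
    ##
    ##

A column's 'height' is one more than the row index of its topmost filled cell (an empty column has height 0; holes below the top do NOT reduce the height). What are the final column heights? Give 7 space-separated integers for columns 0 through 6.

Answer: 6 6 4 4 10 10 0

Derivation:
Drop 1: L rot3 at col 3 lands with bottom-row=0; cleared 0 line(s) (total 0); column heights now [0 0 0 3 3 0 0], max=3
Drop 2: O rot1 at col 4 lands with bottom-row=3; cleared 0 line(s) (total 0); column heights now [0 0 0 3 5 5 0], max=5
Drop 3: I rot0 at col 0 lands with bottom-row=3; cleared 0 line(s) (total 0); column heights now [4 4 4 4 5 5 0], max=5
Drop 4: O rot0 at col 0 lands with bottom-row=4; cleared 0 line(s) (total 0); column heights now [6 6 4 4 5 5 0], max=6
Drop 5: T rot3 at col 4 lands with bottom-row=5; cleared 0 line(s) (total 0); column heights now [6 6 4 4 7 8 0], max=8
Drop 6: O rot1 at col 4 lands with bottom-row=8; cleared 0 line(s) (total 0); column heights now [6 6 4 4 10 10 0], max=10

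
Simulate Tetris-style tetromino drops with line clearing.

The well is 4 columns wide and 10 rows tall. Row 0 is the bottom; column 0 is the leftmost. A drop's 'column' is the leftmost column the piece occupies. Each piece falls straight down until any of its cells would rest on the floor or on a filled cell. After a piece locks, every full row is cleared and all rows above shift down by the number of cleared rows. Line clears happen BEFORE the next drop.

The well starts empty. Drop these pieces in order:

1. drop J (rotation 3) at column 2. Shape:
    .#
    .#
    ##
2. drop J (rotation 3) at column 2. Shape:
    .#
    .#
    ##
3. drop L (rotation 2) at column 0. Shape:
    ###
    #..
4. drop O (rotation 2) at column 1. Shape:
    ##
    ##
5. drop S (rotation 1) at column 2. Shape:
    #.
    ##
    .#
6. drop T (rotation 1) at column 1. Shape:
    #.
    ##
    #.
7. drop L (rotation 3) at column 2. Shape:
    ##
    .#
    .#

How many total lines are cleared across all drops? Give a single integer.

Answer: 1

Derivation:
Drop 1: J rot3 at col 2 lands with bottom-row=0; cleared 0 line(s) (total 0); column heights now [0 0 1 3], max=3
Drop 2: J rot3 at col 2 lands with bottom-row=3; cleared 0 line(s) (total 0); column heights now [0 0 4 6], max=6
Drop 3: L rot2 at col 0 lands with bottom-row=3; cleared 1 line(s) (total 1); column heights now [4 0 4 5], max=5
Drop 4: O rot2 at col 1 lands with bottom-row=4; cleared 0 line(s) (total 1); column heights now [4 6 6 5], max=6
Drop 5: S rot1 at col 2 lands with bottom-row=5; cleared 0 line(s) (total 1); column heights now [4 6 8 7], max=8
Drop 6: T rot1 at col 1 lands with bottom-row=7; cleared 0 line(s) (total 1); column heights now [4 10 9 7], max=10
Drop 7: L rot3 at col 2 lands with bottom-row=7; cleared 0 line(s) (total 1); column heights now [4 10 10 10], max=10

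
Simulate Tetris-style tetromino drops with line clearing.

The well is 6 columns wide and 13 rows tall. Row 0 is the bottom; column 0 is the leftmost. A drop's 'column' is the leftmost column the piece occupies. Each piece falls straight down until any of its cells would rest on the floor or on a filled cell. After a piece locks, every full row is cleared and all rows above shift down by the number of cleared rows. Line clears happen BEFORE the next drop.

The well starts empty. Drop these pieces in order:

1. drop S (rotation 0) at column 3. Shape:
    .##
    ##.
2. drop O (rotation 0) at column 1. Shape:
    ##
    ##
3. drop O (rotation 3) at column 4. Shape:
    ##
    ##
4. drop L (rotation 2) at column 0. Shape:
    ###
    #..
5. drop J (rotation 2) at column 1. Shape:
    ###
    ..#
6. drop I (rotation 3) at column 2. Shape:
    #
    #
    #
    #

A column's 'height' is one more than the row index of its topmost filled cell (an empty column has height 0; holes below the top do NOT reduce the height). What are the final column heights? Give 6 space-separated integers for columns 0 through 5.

Drop 1: S rot0 at col 3 lands with bottom-row=0; cleared 0 line(s) (total 0); column heights now [0 0 0 1 2 2], max=2
Drop 2: O rot0 at col 1 lands with bottom-row=0; cleared 0 line(s) (total 0); column heights now [0 2 2 1 2 2], max=2
Drop 3: O rot3 at col 4 lands with bottom-row=2; cleared 0 line(s) (total 0); column heights now [0 2 2 1 4 4], max=4
Drop 4: L rot2 at col 0 lands with bottom-row=1; cleared 0 line(s) (total 0); column heights now [3 3 3 1 4 4], max=4
Drop 5: J rot2 at col 1 lands with bottom-row=2; cleared 1 line(s) (total 1); column heights now [2 3 3 3 3 3], max=3
Drop 6: I rot3 at col 2 lands with bottom-row=3; cleared 0 line(s) (total 1); column heights now [2 3 7 3 3 3], max=7

Answer: 2 3 7 3 3 3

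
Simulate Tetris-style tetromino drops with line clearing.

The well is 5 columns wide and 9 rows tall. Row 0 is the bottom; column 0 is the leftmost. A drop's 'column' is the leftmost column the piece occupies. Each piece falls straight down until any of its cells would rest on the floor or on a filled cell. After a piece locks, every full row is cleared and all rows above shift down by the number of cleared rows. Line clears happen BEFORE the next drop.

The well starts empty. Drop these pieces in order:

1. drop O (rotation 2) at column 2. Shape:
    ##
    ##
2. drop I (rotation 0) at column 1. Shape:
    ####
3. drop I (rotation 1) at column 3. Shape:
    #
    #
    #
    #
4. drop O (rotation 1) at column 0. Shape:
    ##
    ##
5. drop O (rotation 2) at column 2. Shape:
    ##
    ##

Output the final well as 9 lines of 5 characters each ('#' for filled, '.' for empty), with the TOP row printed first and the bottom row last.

Drop 1: O rot2 at col 2 lands with bottom-row=0; cleared 0 line(s) (total 0); column heights now [0 0 2 2 0], max=2
Drop 2: I rot0 at col 1 lands with bottom-row=2; cleared 0 line(s) (total 0); column heights now [0 3 3 3 3], max=3
Drop 3: I rot1 at col 3 lands with bottom-row=3; cleared 0 line(s) (total 0); column heights now [0 3 3 7 3], max=7
Drop 4: O rot1 at col 0 lands with bottom-row=3; cleared 0 line(s) (total 0); column heights now [5 5 3 7 3], max=7
Drop 5: O rot2 at col 2 lands with bottom-row=7; cleared 0 line(s) (total 0); column heights now [5 5 9 9 3], max=9

Answer: ..##.
..##.
...#.
...#.
##.#.
##.#.
.####
..##.
..##.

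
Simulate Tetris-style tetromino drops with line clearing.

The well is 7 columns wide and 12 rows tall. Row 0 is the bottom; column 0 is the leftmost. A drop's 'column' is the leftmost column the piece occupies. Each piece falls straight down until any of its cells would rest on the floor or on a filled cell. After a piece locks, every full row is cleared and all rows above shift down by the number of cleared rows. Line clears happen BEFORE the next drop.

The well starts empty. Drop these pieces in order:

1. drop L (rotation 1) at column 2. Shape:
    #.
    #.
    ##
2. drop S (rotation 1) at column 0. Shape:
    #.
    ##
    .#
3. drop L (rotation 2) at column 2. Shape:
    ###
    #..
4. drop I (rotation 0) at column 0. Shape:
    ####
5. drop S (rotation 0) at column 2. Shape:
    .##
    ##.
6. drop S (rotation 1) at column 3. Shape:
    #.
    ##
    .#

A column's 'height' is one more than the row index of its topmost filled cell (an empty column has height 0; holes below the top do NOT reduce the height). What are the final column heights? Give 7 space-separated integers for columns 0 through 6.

Answer: 6 6 7 11 10 0 0

Derivation:
Drop 1: L rot1 at col 2 lands with bottom-row=0; cleared 0 line(s) (total 0); column heights now [0 0 3 1 0 0 0], max=3
Drop 2: S rot1 at col 0 lands with bottom-row=0; cleared 0 line(s) (total 0); column heights now [3 2 3 1 0 0 0], max=3
Drop 3: L rot2 at col 2 lands with bottom-row=3; cleared 0 line(s) (total 0); column heights now [3 2 5 5 5 0 0], max=5
Drop 4: I rot0 at col 0 lands with bottom-row=5; cleared 0 line(s) (total 0); column heights now [6 6 6 6 5 0 0], max=6
Drop 5: S rot0 at col 2 lands with bottom-row=6; cleared 0 line(s) (total 0); column heights now [6 6 7 8 8 0 0], max=8
Drop 6: S rot1 at col 3 lands with bottom-row=8; cleared 0 line(s) (total 0); column heights now [6 6 7 11 10 0 0], max=11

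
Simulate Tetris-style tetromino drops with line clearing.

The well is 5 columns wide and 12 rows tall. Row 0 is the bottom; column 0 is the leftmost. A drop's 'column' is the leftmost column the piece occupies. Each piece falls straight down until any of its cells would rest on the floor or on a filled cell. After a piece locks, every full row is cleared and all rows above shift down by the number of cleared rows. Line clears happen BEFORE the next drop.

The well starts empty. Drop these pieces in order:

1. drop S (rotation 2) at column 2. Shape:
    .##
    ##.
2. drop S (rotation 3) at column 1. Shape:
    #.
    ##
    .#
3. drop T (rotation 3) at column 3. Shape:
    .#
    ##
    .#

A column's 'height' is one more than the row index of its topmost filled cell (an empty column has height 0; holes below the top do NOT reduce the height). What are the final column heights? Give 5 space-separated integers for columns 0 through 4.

Answer: 0 4 3 4 5

Derivation:
Drop 1: S rot2 at col 2 lands with bottom-row=0; cleared 0 line(s) (total 0); column heights now [0 0 1 2 2], max=2
Drop 2: S rot3 at col 1 lands with bottom-row=1; cleared 0 line(s) (total 0); column heights now [0 4 3 2 2], max=4
Drop 3: T rot3 at col 3 lands with bottom-row=2; cleared 0 line(s) (total 0); column heights now [0 4 3 4 5], max=5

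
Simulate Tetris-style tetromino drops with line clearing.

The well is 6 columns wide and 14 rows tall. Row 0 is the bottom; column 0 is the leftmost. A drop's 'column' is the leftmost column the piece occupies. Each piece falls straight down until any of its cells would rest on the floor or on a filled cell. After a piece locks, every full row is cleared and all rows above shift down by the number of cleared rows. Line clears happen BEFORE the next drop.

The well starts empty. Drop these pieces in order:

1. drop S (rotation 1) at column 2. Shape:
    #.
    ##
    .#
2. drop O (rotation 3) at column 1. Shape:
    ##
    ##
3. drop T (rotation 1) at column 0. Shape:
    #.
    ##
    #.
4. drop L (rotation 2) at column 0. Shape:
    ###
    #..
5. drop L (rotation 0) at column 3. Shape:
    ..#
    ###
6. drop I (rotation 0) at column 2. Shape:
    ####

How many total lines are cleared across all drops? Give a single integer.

Drop 1: S rot1 at col 2 lands with bottom-row=0; cleared 0 line(s) (total 0); column heights now [0 0 3 2 0 0], max=3
Drop 2: O rot3 at col 1 lands with bottom-row=3; cleared 0 line(s) (total 0); column heights now [0 5 5 2 0 0], max=5
Drop 3: T rot1 at col 0 lands with bottom-row=4; cleared 0 line(s) (total 0); column heights now [7 6 5 2 0 0], max=7
Drop 4: L rot2 at col 0 lands with bottom-row=7; cleared 0 line(s) (total 0); column heights now [9 9 9 2 0 0], max=9
Drop 5: L rot0 at col 3 lands with bottom-row=2; cleared 0 line(s) (total 0); column heights now [9 9 9 3 3 4], max=9
Drop 6: I rot0 at col 2 lands with bottom-row=9; cleared 0 line(s) (total 0); column heights now [9 9 10 10 10 10], max=10

Answer: 0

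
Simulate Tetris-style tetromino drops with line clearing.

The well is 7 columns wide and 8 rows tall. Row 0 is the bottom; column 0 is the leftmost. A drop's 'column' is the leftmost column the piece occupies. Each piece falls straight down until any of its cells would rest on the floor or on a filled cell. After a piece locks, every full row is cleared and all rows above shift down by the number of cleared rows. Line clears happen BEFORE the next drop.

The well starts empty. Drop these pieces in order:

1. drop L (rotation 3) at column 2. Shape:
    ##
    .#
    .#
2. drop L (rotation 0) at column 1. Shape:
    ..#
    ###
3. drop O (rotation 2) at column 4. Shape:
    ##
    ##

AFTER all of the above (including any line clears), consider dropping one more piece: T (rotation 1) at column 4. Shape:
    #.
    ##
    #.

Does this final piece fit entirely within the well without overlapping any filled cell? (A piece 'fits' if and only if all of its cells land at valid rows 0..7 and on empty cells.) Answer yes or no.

Drop 1: L rot3 at col 2 lands with bottom-row=0; cleared 0 line(s) (total 0); column heights now [0 0 3 3 0 0 0], max=3
Drop 2: L rot0 at col 1 lands with bottom-row=3; cleared 0 line(s) (total 0); column heights now [0 4 4 5 0 0 0], max=5
Drop 3: O rot2 at col 4 lands with bottom-row=0; cleared 0 line(s) (total 0); column heights now [0 4 4 5 2 2 0], max=5
Test piece T rot1 at col 4 (width 2): heights before test = [0 4 4 5 2 2 0]; fits = True

Answer: yes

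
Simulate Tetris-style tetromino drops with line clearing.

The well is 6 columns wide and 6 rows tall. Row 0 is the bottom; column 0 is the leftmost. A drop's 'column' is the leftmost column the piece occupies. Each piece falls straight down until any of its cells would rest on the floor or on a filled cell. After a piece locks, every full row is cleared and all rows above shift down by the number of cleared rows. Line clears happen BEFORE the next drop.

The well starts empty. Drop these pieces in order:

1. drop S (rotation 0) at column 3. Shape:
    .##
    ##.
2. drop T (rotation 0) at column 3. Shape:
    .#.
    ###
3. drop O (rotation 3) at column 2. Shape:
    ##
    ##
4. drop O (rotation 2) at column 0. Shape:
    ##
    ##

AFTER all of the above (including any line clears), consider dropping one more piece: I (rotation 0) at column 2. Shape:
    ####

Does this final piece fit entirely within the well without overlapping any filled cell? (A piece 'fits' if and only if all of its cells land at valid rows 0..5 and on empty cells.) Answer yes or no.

Answer: yes

Derivation:
Drop 1: S rot0 at col 3 lands with bottom-row=0; cleared 0 line(s) (total 0); column heights now [0 0 0 1 2 2], max=2
Drop 2: T rot0 at col 3 lands with bottom-row=2; cleared 0 line(s) (total 0); column heights now [0 0 0 3 4 3], max=4
Drop 3: O rot3 at col 2 lands with bottom-row=3; cleared 0 line(s) (total 0); column heights now [0 0 5 5 4 3], max=5
Drop 4: O rot2 at col 0 lands with bottom-row=0; cleared 0 line(s) (total 0); column heights now [2 2 5 5 4 3], max=5
Test piece I rot0 at col 2 (width 4): heights before test = [2 2 5 5 4 3]; fits = True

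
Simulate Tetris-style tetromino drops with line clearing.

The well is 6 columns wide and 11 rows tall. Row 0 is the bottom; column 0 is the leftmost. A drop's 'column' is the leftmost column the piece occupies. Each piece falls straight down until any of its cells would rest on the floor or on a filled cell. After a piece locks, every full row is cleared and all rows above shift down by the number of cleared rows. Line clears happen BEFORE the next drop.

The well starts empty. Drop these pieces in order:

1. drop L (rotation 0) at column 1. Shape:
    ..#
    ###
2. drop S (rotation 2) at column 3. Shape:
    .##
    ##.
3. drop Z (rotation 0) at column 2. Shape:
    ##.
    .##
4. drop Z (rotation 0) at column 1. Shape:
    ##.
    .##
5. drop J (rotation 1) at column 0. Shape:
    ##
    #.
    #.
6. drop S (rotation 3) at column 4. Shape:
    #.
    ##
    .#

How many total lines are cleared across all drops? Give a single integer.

Answer: 0

Derivation:
Drop 1: L rot0 at col 1 lands with bottom-row=0; cleared 0 line(s) (total 0); column heights now [0 1 1 2 0 0], max=2
Drop 2: S rot2 at col 3 lands with bottom-row=2; cleared 0 line(s) (total 0); column heights now [0 1 1 3 4 4], max=4
Drop 3: Z rot0 at col 2 lands with bottom-row=4; cleared 0 line(s) (total 0); column heights now [0 1 6 6 5 4], max=6
Drop 4: Z rot0 at col 1 lands with bottom-row=6; cleared 0 line(s) (total 0); column heights now [0 8 8 7 5 4], max=8
Drop 5: J rot1 at col 0 lands with bottom-row=6; cleared 0 line(s) (total 0); column heights now [9 9 8 7 5 4], max=9
Drop 6: S rot3 at col 4 lands with bottom-row=4; cleared 0 line(s) (total 0); column heights now [9 9 8 7 7 6], max=9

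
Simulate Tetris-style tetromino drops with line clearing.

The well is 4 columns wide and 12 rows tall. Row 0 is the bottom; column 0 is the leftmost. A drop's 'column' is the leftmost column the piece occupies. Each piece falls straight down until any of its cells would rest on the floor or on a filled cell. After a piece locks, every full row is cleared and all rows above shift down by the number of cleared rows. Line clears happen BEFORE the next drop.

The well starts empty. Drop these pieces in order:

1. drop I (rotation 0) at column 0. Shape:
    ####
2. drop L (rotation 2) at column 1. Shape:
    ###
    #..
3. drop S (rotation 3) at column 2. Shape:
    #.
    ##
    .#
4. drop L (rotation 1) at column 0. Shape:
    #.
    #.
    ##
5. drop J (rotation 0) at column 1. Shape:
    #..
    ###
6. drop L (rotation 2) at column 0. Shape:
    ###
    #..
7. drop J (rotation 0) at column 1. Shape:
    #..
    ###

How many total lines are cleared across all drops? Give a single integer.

Drop 1: I rot0 at col 0 lands with bottom-row=0; cleared 1 line(s) (total 1); column heights now [0 0 0 0], max=0
Drop 2: L rot2 at col 1 lands with bottom-row=0; cleared 0 line(s) (total 1); column heights now [0 2 2 2], max=2
Drop 3: S rot3 at col 2 lands with bottom-row=2; cleared 0 line(s) (total 1); column heights now [0 2 5 4], max=5
Drop 4: L rot1 at col 0 lands with bottom-row=2; cleared 0 line(s) (total 1); column heights now [5 3 5 4], max=5
Drop 5: J rot0 at col 1 lands with bottom-row=5; cleared 0 line(s) (total 1); column heights now [5 7 6 6], max=7
Drop 6: L rot2 at col 0 lands with bottom-row=6; cleared 0 line(s) (total 1); column heights now [8 8 8 6], max=8
Drop 7: J rot0 at col 1 lands with bottom-row=8; cleared 0 line(s) (total 1); column heights now [8 10 9 9], max=10

Answer: 1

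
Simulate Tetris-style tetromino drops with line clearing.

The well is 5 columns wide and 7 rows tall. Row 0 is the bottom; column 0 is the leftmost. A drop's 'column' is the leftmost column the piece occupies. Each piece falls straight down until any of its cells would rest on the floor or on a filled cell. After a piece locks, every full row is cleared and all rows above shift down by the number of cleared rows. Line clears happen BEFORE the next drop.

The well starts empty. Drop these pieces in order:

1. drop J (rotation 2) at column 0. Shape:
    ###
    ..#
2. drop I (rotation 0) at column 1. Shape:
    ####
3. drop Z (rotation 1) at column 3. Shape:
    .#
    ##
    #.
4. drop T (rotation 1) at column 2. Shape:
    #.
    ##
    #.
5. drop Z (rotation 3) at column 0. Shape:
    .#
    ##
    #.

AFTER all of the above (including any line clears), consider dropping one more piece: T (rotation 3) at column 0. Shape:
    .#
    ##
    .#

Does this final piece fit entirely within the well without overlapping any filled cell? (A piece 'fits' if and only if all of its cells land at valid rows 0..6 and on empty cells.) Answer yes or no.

Drop 1: J rot2 at col 0 lands with bottom-row=0; cleared 0 line(s) (total 0); column heights now [2 2 2 0 0], max=2
Drop 2: I rot0 at col 1 lands with bottom-row=2; cleared 0 line(s) (total 0); column heights now [2 3 3 3 3], max=3
Drop 3: Z rot1 at col 3 lands with bottom-row=3; cleared 0 line(s) (total 0); column heights now [2 3 3 5 6], max=6
Drop 4: T rot1 at col 2 lands with bottom-row=4; cleared 0 line(s) (total 0); column heights now [2 3 7 6 6], max=7
Drop 5: Z rot3 at col 0 lands with bottom-row=2; cleared 1 line(s) (total 1); column heights now [3 4 6 5 5], max=6
Test piece T rot3 at col 0 (width 2): heights before test = [3 4 6 5 5]; fits = True

Answer: yes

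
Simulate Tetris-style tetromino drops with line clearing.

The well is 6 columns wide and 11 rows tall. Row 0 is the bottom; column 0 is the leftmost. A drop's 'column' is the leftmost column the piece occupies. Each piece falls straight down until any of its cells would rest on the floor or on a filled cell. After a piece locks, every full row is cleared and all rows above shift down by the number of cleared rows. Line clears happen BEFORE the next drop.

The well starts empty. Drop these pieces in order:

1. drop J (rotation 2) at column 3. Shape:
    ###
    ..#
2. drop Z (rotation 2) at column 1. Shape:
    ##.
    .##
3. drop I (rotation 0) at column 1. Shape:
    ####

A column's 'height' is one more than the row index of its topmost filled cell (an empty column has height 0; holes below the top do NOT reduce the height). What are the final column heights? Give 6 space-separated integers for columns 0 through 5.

Drop 1: J rot2 at col 3 lands with bottom-row=0; cleared 0 line(s) (total 0); column heights now [0 0 0 2 2 2], max=2
Drop 2: Z rot2 at col 1 lands with bottom-row=2; cleared 0 line(s) (total 0); column heights now [0 4 4 3 2 2], max=4
Drop 3: I rot0 at col 1 lands with bottom-row=4; cleared 0 line(s) (total 0); column heights now [0 5 5 5 5 2], max=5

Answer: 0 5 5 5 5 2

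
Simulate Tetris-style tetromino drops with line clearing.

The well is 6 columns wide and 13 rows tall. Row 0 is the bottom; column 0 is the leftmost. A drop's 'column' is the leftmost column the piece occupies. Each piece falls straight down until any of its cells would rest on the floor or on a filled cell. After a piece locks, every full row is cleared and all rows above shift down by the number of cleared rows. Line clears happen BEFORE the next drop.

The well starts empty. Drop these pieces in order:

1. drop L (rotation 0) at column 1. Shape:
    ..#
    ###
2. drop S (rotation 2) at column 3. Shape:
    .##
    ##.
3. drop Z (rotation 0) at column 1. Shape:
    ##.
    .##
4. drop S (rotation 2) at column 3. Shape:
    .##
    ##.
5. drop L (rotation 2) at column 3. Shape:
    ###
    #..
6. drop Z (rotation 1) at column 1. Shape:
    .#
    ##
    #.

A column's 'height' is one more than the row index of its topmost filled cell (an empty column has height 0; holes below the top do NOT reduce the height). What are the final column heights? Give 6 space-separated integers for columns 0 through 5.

Drop 1: L rot0 at col 1 lands with bottom-row=0; cleared 0 line(s) (total 0); column heights now [0 1 1 2 0 0], max=2
Drop 2: S rot2 at col 3 lands with bottom-row=2; cleared 0 line(s) (total 0); column heights now [0 1 1 3 4 4], max=4
Drop 3: Z rot0 at col 1 lands with bottom-row=3; cleared 0 line(s) (total 0); column heights now [0 5 5 4 4 4], max=5
Drop 4: S rot2 at col 3 lands with bottom-row=4; cleared 0 line(s) (total 0); column heights now [0 5 5 5 6 6], max=6
Drop 5: L rot2 at col 3 lands with bottom-row=5; cleared 0 line(s) (total 0); column heights now [0 5 5 7 7 7], max=7
Drop 6: Z rot1 at col 1 lands with bottom-row=5; cleared 0 line(s) (total 0); column heights now [0 7 8 7 7 7], max=8

Answer: 0 7 8 7 7 7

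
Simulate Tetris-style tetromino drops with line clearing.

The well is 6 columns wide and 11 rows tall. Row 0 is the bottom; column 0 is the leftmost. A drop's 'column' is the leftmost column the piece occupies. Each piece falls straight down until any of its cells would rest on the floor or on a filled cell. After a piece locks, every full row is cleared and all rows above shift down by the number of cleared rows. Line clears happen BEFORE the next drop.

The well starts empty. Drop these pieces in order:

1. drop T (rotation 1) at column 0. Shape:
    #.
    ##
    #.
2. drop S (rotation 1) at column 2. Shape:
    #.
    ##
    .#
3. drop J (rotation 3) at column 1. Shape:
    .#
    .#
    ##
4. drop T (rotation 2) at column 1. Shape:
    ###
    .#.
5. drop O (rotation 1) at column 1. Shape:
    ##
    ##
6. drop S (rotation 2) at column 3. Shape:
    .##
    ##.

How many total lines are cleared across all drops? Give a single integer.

Answer: 0

Derivation:
Drop 1: T rot1 at col 0 lands with bottom-row=0; cleared 0 line(s) (total 0); column heights now [3 2 0 0 0 0], max=3
Drop 2: S rot1 at col 2 lands with bottom-row=0; cleared 0 line(s) (total 0); column heights now [3 2 3 2 0 0], max=3
Drop 3: J rot3 at col 1 lands with bottom-row=3; cleared 0 line(s) (total 0); column heights now [3 4 6 2 0 0], max=6
Drop 4: T rot2 at col 1 lands with bottom-row=6; cleared 0 line(s) (total 0); column heights now [3 8 8 8 0 0], max=8
Drop 5: O rot1 at col 1 lands with bottom-row=8; cleared 0 line(s) (total 0); column heights now [3 10 10 8 0 0], max=10
Drop 6: S rot2 at col 3 lands with bottom-row=8; cleared 0 line(s) (total 0); column heights now [3 10 10 9 10 10], max=10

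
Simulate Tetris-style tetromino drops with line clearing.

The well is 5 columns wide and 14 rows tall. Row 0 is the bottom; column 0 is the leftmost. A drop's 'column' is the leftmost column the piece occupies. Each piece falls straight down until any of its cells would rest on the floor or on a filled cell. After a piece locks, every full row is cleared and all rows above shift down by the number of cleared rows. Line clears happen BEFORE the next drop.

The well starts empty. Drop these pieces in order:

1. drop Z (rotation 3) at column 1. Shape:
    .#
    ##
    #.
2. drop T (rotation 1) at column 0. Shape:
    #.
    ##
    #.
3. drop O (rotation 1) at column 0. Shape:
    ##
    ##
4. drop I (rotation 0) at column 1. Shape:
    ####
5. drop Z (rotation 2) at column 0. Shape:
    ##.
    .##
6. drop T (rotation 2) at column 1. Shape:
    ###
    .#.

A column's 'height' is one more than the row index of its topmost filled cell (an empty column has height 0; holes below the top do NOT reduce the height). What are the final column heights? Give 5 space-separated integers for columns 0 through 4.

Drop 1: Z rot3 at col 1 lands with bottom-row=0; cleared 0 line(s) (total 0); column heights now [0 2 3 0 0], max=3
Drop 2: T rot1 at col 0 lands with bottom-row=1; cleared 0 line(s) (total 0); column heights now [4 3 3 0 0], max=4
Drop 3: O rot1 at col 0 lands with bottom-row=4; cleared 0 line(s) (total 0); column heights now [6 6 3 0 0], max=6
Drop 4: I rot0 at col 1 lands with bottom-row=6; cleared 0 line(s) (total 0); column heights now [6 7 7 7 7], max=7
Drop 5: Z rot2 at col 0 lands with bottom-row=7; cleared 0 line(s) (total 0); column heights now [9 9 8 7 7], max=9
Drop 6: T rot2 at col 1 lands with bottom-row=8; cleared 0 line(s) (total 0); column heights now [9 10 10 10 7], max=10

Answer: 9 10 10 10 7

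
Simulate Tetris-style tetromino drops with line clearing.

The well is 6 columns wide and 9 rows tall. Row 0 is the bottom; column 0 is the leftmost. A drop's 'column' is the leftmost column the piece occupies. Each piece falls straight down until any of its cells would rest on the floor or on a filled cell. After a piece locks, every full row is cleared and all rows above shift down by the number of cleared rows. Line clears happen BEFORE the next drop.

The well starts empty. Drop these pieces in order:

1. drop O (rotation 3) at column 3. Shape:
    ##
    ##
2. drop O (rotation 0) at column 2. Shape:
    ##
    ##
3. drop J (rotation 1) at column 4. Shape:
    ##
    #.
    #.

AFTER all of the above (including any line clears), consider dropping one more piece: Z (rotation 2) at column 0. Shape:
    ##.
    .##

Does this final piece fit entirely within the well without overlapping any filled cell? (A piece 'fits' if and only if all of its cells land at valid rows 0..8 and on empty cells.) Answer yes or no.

Answer: yes

Derivation:
Drop 1: O rot3 at col 3 lands with bottom-row=0; cleared 0 line(s) (total 0); column heights now [0 0 0 2 2 0], max=2
Drop 2: O rot0 at col 2 lands with bottom-row=2; cleared 0 line(s) (total 0); column heights now [0 0 4 4 2 0], max=4
Drop 3: J rot1 at col 4 lands with bottom-row=2; cleared 0 line(s) (total 0); column heights now [0 0 4 4 5 5], max=5
Test piece Z rot2 at col 0 (width 3): heights before test = [0 0 4 4 5 5]; fits = True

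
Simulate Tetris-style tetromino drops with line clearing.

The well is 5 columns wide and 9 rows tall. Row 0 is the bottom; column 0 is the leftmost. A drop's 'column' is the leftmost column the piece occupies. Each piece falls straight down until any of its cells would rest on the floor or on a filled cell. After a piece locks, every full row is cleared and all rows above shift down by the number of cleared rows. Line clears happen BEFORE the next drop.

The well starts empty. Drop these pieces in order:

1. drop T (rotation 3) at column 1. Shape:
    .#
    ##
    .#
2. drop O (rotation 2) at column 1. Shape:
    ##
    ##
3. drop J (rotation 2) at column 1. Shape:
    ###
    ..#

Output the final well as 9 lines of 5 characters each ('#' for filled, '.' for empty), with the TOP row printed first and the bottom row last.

Answer: .....
.....
.....
.###.
.###.
.##..
..#..
.##..
..#..

Derivation:
Drop 1: T rot3 at col 1 lands with bottom-row=0; cleared 0 line(s) (total 0); column heights now [0 2 3 0 0], max=3
Drop 2: O rot2 at col 1 lands with bottom-row=3; cleared 0 line(s) (total 0); column heights now [0 5 5 0 0], max=5
Drop 3: J rot2 at col 1 lands with bottom-row=4; cleared 0 line(s) (total 0); column heights now [0 6 6 6 0], max=6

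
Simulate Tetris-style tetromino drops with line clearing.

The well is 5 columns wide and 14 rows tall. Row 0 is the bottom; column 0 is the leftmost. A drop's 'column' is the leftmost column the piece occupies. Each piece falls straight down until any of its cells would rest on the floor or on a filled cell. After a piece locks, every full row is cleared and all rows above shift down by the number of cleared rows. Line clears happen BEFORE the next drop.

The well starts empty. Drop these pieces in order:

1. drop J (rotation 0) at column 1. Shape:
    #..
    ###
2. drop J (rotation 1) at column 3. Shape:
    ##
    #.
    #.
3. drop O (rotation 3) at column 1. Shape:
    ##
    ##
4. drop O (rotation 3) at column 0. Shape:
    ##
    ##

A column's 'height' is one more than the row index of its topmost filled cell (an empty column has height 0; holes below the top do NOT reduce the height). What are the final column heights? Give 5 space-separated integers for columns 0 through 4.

Answer: 6 6 4 4 4

Derivation:
Drop 1: J rot0 at col 1 lands with bottom-row=0; cleared 0 line(s) (total 0); column heights now [0 2 1 1 0], max=2
Drop 2: J rot1 at col 3 lands with bottom-row=1; cleared 0 line(s) (total 0); column heights now [0 2 1 4 4], max=4
Drop 3: O rot3 at col 1 lands with bottom-row=2; cleared 0 line(s) (total 0); column heights now [0 4 4 4 4], max=4
Drop 4: O rot3 at col 0 lands with bottom-row=4; cleared 0 line(s) (total 0); column heights now [6 6 4 4 4], max=6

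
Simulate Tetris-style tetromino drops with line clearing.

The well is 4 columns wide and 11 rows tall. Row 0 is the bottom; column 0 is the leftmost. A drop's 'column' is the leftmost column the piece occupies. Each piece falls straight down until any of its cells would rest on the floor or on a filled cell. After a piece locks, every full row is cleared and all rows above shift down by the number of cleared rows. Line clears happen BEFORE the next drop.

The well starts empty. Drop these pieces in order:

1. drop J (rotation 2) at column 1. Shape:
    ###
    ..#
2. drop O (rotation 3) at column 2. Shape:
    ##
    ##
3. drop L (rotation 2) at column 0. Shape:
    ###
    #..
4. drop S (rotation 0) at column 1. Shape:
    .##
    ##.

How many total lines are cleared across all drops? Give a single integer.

Answer: 0

Derivation:
Drop 1: J rot2 at col 1 lands with bottom-row=0; cleared 0 line(s) (total 0); column heights now [0 2 2 2], max=2
Drop 2: O rot3 at col 2 lands with bottom-row=2; cleared 0 line(s) (total 0); column heights now [0 2 4 4], max=4
Drop 3: L rot2 at col 0 lands with bottom-row=3; cleared 0 line(s) (total 0); column heights now [5 5 5 4], max=5
Drop 4: S rot0 at col 1 lands with bottom-row=5; cleared 0 line(s) (total 0); column heights now [5 6 7 7], max=7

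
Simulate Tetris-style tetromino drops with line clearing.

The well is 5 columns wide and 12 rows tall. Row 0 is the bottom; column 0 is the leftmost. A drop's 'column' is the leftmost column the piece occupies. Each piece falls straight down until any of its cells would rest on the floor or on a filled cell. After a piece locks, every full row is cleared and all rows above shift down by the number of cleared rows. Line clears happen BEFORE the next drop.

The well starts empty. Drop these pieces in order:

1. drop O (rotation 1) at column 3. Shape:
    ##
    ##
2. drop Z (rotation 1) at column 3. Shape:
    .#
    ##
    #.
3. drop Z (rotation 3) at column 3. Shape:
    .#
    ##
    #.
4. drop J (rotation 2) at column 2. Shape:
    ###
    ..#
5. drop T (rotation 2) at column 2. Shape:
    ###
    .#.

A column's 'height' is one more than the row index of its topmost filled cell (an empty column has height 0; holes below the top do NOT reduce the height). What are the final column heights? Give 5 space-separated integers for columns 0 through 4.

Drop 1: O rot1 at col 3 lands with bottom-row=0; cleared 0 line(s) (total 0); column heights now [0 0 0 2 2], max=2
Drop 2: Z rot1 at col 3 lands with bottom-row=2; cleared 0 line(s) (total 0); column heights now [0 0 0 4 5], max=5
Drop 3: Z rot3 at col 3 lands with bottom-row=4; cleared 0 line(s) (total 0); column heights now [0 0 0 6 7], max=7
Drop 4: J rot2 at col 2 lands with bottom-row=7; cleared 0 line(s) (total 0); column heights now [0 0 9 9 9], max=9
Drop 5: T rot2 at col 2 lands with bottom-row=9; cleared 0 line(s) (total 0); column heights now [0 0 11 11 11], max=11

Answer: 0 0 11 11 11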